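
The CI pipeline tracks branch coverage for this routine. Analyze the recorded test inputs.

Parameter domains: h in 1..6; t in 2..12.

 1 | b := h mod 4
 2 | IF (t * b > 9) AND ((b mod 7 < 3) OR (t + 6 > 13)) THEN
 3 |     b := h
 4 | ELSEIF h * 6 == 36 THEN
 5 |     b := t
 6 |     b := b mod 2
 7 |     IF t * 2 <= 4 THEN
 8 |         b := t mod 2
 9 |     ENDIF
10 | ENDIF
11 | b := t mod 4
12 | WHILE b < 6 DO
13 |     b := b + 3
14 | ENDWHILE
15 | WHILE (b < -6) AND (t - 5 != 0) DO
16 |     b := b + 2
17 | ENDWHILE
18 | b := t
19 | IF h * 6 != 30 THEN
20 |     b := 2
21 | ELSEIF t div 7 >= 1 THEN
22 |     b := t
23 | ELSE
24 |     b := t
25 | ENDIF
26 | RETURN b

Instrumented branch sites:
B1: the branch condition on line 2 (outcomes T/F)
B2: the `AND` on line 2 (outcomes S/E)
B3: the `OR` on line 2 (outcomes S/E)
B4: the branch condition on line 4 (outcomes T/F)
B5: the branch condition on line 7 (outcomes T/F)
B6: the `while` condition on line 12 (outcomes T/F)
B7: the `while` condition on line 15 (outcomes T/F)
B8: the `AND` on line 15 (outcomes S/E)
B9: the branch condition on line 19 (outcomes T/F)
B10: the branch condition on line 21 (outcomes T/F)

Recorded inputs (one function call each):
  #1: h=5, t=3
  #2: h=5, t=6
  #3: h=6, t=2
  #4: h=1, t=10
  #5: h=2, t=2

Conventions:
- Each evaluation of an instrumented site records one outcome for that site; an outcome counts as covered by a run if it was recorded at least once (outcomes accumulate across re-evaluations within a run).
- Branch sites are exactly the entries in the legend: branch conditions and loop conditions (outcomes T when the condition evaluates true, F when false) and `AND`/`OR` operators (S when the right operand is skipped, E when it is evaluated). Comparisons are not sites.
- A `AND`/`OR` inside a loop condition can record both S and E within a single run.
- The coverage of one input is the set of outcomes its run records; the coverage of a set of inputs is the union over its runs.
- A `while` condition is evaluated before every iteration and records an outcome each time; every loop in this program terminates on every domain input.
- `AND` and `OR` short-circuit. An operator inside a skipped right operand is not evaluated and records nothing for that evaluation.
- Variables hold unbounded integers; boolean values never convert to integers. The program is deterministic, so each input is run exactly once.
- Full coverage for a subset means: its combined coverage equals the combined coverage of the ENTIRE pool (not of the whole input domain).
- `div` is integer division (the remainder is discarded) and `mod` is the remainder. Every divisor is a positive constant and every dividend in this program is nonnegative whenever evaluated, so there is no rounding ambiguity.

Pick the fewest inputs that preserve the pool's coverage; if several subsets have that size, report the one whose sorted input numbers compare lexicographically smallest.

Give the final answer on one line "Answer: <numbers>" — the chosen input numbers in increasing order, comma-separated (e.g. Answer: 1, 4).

input #1 (h=5, t=3): covers B1=F, B2=S, B4=F, B6=T, B6=F, B7=F, B8=S, B9=F, B10=F
input #2 (h=5, t=6): covers B1=F, B2=S, B4=F, B6=T, B6=F, B7=F, B8=S, B9=F, B10=F
input #3 (h=6, t=2): covers B1=F, B2=S, B4=T, B5=T, B6=T, B6=F, B7=F, B8=S, B9=T
input #4 (h=1, t=10): covers B1=T, B2=E, B3=S, B6=T, B6=F, B7=F, B8=S, B9=T
input #5 (h=2, t=2): covers B1=F, B2=S, B4=F, B6=T, B6=F, B7=F, B8=S, B9=T
the full pool covers 15 outcomes: B1=T, B1=F, B2=S, B2=E, B3=S, B4=T, B4=F, B5=T, B6=T, B6=F, B7=F, B8=S, B9=T, B9=F, B10=F
every size-1 subset falls short of the 15 outcomes (best: 9/15)
every size-2 subset falls short of the 15 outcomes (best: 13/15)
size 3: inputs {1, 3, 4} cover all 15 outcomes, and no lexicographically smaller subset of this size does

Answer: 1, 3, 4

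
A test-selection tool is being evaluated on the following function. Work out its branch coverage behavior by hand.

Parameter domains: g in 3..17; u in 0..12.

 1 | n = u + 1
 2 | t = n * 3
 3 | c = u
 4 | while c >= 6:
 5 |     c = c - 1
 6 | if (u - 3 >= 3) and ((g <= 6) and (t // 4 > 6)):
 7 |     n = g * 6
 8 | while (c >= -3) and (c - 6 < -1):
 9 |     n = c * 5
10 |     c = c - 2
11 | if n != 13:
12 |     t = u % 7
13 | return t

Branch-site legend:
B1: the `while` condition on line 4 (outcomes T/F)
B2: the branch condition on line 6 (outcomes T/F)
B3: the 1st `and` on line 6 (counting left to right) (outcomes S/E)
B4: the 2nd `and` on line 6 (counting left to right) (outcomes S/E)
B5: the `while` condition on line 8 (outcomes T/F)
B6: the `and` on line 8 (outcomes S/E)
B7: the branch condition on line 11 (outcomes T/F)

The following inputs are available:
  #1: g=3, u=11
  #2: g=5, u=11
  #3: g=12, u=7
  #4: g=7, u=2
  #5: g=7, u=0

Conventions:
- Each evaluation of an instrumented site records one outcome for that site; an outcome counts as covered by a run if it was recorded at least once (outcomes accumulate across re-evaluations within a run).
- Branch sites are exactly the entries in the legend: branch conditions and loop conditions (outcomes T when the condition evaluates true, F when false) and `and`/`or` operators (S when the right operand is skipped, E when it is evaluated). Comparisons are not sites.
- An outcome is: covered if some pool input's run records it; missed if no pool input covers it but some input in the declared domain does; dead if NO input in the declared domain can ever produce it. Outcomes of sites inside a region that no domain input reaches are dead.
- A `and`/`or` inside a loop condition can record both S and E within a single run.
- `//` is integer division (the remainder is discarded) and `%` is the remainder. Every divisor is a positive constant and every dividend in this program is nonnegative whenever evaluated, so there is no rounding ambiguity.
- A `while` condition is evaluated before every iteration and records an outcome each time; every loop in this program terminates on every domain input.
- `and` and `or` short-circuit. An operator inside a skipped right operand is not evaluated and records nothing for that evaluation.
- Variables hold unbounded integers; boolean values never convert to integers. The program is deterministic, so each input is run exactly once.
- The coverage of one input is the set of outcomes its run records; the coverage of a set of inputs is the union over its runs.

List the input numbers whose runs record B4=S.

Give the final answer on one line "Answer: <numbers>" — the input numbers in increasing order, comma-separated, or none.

input #1 (g=3, u=11): does not produce B4=S
input #2 (g=5, u=11): does not produce B4=S
input #3 (g=12, u=7): produces B4=S
input #4 (g=7, u=2): does not produce B4=S
input #5 (g=7, u=0): does not produce B4=S

Answer: 3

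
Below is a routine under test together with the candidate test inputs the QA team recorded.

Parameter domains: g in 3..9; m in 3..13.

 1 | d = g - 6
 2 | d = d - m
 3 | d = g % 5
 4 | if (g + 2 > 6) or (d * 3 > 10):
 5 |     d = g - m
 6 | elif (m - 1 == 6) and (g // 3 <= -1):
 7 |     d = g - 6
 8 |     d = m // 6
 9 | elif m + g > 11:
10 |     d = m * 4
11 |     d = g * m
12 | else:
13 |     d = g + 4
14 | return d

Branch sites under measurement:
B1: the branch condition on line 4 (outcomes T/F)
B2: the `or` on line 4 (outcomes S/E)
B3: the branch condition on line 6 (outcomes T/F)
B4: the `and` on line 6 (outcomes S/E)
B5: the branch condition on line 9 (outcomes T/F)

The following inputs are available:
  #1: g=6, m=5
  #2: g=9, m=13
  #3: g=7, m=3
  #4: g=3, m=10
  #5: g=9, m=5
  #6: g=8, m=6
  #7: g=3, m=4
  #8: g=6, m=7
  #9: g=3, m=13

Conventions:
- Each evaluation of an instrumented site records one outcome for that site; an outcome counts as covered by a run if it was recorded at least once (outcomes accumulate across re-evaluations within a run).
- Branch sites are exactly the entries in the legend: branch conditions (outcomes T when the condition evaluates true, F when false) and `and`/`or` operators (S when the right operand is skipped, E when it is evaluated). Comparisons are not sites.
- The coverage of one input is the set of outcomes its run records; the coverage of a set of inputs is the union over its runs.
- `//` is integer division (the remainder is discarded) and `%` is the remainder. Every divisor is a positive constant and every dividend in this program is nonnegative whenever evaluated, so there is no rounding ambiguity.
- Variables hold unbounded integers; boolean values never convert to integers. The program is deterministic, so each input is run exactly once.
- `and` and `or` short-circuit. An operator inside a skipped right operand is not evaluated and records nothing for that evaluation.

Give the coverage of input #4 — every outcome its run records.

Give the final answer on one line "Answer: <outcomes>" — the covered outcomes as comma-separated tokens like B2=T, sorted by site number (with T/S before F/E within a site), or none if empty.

Running input #4 (g=3, m=10), event by event:
  B2->E, B1->F, B4->S, B3->F, B5->T
collecting distinct outcomes: B1=F, B2=E, B3=F, B4=S, B5=T

Answer: B1=F, B2=E, B3=F, B4=S, B5=T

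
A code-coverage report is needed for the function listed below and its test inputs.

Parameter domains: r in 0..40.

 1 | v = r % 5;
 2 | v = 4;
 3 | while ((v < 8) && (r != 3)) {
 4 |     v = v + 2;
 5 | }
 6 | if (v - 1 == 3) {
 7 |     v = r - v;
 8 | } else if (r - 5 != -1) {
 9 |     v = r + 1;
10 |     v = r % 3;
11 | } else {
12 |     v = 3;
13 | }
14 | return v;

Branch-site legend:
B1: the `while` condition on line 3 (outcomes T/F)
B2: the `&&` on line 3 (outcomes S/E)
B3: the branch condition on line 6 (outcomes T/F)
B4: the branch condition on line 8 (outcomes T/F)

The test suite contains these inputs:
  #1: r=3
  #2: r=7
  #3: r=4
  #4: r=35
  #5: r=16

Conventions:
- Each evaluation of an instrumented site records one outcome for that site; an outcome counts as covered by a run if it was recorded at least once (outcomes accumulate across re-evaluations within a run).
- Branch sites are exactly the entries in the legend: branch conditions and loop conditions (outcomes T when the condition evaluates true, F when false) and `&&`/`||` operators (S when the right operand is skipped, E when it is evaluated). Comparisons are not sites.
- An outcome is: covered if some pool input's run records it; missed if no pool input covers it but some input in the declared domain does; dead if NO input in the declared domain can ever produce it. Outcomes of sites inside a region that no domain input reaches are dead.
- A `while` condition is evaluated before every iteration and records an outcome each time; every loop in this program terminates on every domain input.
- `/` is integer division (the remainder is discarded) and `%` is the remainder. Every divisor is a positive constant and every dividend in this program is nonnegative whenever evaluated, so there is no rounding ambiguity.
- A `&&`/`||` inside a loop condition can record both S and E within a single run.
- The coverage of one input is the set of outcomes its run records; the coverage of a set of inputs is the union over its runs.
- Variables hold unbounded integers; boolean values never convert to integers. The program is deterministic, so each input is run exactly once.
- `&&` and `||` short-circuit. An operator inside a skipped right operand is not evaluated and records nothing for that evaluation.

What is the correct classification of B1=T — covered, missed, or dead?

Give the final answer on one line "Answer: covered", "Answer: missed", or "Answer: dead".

B1=T is recorded by pool input(s) 2, 3, 4, 5 -> covered

Answer: covered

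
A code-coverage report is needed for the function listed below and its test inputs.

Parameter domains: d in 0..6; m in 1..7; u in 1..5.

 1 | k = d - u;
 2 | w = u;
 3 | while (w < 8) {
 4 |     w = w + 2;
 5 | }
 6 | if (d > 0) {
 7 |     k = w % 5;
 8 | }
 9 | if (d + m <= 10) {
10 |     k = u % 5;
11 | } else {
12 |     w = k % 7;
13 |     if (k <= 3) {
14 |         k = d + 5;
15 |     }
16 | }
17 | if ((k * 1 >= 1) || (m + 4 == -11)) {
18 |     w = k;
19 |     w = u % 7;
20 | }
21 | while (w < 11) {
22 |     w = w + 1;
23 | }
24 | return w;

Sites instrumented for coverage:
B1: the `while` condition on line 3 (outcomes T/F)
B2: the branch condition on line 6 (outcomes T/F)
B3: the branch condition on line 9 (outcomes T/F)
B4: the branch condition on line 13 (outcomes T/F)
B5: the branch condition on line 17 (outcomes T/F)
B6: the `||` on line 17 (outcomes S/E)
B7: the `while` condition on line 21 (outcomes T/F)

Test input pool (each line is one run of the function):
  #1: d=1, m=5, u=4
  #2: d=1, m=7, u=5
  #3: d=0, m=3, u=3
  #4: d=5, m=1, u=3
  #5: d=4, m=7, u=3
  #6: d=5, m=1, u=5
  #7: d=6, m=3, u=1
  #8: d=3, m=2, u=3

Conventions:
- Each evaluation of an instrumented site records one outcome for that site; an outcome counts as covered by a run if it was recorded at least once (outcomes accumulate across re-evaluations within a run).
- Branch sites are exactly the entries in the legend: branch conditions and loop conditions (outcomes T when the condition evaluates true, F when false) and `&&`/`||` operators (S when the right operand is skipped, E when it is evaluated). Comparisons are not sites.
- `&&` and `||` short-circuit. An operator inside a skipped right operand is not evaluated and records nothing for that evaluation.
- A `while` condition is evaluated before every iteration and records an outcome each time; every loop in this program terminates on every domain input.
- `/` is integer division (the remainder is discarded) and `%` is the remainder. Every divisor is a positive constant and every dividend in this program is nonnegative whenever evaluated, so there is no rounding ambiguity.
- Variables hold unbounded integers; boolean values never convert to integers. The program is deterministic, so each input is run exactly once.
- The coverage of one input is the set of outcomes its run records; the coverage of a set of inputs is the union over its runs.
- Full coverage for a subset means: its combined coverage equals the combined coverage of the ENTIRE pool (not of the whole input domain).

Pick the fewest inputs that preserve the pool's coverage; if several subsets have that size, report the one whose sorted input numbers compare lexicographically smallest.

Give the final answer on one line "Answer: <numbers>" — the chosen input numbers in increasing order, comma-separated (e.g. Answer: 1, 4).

test 1 (d=1, m=5, u=4) hits B1=T, B1=F, B2=T, B3=T, B5=T, B6=S, B7=T, B7=F
test 2 (d=1, m=7, u=5) hits B1=T, B1=F, B2=T, B3=T, B5=F, B6=E, B7=T, B7=F
test 3 (d=0, m=3, u=3) hits B1=T, B1=F, B2=F, B3=T, B5=T, B6=S, B7=T, B7=F
test 4 (d=5, m=1, u=3) hits B1=T, B1=F, B2=T, B3=T, B5=T, B6=S, B7=T, B7=F
test 5 (d=4, m=7, u=3) hits B1=T, B1=F, B2=T, B3=F, B4=F, B5=T, B6=S, B7=T, B7=F
test 6 (d=5, m=1, u=5) hits B1=T, B1=F, B2=T, B3=T, B5=F, B6=E, B7=T, B7=F
test 7 (d=6, m=3, u=1) hits B1=T, B1=F, B2=T, B3=T, B5=T, B6=S, B7=T, B7=F
test 8 (d=3, m=2, u=3) hits B1=T, B1=F, B2=T, B3=T, B5=T, B6=S, B7=T, B7=F
pool-wide coverage (13 outcomes): B1=T, B1=F, B2=T, B2=F, B3=T, B3=F, B4=F, B5=T, B5=F, B6=S, B6=E, B7=T, B7=F
size 1 is not enough: best union over all size-1 subsets is 9/13
size 2 is not enough: best union over all size-2 subsets is 12/13
the canonical winner is {2, 3, 5}: size 3, full 13-outcome coverage, earliest index list among size-3 covers

Answer: 2, 3, 5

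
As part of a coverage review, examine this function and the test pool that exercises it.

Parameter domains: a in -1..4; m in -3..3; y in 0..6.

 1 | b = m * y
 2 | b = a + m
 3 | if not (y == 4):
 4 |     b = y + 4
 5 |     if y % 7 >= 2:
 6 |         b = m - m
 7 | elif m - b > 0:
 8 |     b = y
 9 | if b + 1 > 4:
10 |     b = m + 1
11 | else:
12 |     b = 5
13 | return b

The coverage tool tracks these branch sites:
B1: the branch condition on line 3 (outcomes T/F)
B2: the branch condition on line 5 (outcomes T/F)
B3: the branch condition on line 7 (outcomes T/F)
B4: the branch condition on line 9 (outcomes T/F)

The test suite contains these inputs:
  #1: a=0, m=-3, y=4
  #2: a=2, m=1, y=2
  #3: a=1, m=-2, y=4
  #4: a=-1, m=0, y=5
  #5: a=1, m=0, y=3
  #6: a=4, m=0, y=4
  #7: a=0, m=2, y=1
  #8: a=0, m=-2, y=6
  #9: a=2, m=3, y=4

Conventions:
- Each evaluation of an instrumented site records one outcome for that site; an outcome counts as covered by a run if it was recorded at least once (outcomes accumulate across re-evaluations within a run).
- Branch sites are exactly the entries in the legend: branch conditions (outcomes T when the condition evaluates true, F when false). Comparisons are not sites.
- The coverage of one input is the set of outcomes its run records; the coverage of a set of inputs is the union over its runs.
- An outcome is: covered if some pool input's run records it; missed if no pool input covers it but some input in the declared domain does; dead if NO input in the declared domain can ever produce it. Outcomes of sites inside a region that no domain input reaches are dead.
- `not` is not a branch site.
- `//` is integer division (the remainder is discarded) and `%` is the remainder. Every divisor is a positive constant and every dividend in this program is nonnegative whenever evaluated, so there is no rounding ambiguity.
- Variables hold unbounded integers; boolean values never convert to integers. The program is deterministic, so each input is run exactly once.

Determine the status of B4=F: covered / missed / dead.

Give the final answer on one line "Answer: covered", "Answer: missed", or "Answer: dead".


B4=F is recorded by pool input(s) 1, 2, 3, 4, 5, 8 -> covered
Answer: covered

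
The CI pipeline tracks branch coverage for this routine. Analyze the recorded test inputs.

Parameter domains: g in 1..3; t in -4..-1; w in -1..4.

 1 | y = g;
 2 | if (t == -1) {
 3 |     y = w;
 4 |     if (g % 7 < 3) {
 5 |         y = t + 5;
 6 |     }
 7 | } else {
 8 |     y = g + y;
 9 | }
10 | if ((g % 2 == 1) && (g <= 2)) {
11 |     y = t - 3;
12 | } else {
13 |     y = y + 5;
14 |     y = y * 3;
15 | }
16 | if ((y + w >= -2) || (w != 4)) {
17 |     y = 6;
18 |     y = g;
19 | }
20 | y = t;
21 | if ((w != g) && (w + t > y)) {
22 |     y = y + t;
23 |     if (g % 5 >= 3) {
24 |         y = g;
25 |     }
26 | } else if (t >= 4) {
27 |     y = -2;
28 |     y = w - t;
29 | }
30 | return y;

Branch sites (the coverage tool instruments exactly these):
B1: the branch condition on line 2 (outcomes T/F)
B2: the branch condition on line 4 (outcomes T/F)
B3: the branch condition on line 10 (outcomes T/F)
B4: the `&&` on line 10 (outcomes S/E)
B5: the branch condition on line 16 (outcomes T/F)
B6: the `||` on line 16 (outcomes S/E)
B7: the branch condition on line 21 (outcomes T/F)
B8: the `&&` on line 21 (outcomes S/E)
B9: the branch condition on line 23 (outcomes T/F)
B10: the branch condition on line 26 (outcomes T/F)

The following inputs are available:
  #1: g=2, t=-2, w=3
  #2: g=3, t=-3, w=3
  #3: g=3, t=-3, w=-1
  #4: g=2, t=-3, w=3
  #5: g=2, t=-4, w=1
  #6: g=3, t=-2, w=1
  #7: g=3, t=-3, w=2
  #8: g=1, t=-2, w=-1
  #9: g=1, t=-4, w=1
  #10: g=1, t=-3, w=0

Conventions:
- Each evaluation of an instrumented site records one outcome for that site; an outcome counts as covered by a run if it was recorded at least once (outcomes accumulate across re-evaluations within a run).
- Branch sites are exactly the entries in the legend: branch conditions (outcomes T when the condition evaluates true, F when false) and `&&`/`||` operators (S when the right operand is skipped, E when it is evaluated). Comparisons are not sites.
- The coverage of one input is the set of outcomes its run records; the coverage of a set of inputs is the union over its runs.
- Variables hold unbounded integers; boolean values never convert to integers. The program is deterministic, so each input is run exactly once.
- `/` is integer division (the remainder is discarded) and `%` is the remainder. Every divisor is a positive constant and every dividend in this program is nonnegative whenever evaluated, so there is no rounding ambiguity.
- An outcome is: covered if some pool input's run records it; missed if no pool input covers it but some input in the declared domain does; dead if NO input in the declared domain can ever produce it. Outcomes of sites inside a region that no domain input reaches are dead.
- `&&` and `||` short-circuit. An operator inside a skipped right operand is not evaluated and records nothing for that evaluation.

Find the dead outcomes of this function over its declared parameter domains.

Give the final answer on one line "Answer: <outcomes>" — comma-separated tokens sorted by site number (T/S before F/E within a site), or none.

checking every outcome against all 72 domain inputs:
  B10=T: zero occurrences over every domain input -> dead
  reachable outcomes have witnesses, e.g. B1=T (e.g. g=1, t=-1, w=-1), B1=F (e.g. g=1, t=-4, w=-1), B2=T (e.g. g=1, t=-1, w=-1), B2=F (e.g. g=3, t=-1, w=-1)

Answer: B10=T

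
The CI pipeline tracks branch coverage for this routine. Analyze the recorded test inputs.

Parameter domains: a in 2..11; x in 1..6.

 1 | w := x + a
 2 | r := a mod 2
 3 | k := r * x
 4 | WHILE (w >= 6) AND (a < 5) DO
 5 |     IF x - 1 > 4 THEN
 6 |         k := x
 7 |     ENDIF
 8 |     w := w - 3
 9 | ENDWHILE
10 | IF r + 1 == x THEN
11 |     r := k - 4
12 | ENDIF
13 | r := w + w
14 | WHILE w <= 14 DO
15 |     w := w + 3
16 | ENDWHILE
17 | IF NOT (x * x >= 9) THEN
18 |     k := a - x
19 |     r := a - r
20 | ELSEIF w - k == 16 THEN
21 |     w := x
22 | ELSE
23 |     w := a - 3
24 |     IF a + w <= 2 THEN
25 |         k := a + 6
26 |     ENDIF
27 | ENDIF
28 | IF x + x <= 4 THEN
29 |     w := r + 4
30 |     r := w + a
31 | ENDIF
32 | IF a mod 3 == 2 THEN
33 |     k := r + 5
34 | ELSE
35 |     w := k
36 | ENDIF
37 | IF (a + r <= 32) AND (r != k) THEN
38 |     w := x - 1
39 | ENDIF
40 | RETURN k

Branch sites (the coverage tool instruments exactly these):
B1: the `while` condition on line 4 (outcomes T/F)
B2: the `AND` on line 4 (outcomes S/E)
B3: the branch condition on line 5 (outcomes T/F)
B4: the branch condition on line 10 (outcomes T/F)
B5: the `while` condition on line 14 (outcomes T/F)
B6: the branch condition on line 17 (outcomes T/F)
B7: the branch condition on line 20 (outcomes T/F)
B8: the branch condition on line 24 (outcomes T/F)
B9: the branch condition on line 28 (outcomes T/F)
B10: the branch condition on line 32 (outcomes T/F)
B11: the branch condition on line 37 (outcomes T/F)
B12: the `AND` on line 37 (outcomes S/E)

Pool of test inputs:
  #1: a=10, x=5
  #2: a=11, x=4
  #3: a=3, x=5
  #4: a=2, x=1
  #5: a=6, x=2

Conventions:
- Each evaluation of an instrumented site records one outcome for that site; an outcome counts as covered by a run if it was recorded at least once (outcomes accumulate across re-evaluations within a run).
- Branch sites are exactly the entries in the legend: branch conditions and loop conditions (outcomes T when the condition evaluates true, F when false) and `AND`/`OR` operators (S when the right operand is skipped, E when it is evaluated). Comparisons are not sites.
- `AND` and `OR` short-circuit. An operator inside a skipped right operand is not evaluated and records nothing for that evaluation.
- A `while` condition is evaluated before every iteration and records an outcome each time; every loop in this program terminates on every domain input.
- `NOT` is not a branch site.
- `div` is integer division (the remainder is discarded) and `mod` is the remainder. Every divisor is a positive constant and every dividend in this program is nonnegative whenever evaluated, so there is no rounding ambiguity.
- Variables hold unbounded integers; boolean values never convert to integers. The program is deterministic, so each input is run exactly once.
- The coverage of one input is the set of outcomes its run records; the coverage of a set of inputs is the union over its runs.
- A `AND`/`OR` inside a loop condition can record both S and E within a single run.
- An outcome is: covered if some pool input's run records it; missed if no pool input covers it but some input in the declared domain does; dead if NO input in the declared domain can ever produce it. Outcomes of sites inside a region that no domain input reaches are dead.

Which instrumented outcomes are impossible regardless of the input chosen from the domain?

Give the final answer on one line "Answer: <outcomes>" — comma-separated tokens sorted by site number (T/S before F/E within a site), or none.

sweeping the full domain (60 inputs) for each outcome:
  reachable outcomes have witnesses, e.g. B1=T (e.g. a=2, x=4), B1=F (e.g. a=2, x=1), B2=S (e.g. a=2, x=1), B2=E (e.g. a=2, x=4)

Answer: none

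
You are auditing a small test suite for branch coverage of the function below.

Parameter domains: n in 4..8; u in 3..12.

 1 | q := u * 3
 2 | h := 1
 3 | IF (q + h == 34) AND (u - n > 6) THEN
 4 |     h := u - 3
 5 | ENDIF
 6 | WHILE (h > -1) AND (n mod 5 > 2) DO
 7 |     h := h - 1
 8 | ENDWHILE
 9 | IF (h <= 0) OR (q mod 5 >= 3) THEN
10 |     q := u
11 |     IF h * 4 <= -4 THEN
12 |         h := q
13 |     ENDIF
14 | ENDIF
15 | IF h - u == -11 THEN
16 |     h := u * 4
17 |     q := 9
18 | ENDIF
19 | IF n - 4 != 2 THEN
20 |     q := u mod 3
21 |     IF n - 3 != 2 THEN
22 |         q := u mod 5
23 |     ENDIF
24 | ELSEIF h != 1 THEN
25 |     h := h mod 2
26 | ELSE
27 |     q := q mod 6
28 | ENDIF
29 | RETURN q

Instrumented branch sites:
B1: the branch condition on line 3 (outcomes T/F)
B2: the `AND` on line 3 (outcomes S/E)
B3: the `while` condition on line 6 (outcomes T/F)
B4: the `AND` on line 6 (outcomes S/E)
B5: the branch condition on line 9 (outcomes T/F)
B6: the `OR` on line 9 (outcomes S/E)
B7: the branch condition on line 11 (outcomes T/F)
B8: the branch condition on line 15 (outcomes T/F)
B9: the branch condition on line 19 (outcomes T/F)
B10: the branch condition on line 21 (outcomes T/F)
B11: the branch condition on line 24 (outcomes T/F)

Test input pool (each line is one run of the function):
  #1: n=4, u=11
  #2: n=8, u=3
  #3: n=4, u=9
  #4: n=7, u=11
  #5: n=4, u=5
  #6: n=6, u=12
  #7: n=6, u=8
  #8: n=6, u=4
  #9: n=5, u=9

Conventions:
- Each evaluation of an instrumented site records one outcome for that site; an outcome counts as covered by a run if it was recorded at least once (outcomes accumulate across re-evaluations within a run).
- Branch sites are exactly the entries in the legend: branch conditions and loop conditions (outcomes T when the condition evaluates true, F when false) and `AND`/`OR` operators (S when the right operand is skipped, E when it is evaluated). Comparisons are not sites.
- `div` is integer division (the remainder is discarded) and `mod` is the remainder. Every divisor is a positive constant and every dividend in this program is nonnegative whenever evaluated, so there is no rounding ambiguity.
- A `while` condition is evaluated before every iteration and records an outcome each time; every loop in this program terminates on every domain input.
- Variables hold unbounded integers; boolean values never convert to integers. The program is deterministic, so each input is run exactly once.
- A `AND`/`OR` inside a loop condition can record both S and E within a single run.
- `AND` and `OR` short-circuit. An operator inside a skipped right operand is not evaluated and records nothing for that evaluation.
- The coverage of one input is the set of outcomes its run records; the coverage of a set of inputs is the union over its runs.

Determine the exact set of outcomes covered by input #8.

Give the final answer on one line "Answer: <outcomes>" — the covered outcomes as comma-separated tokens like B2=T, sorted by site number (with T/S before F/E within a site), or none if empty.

Event log for input #8 (n=6, u=4):
  B2->S, B1->F, B4->E, B3->F, B6->E, B5->F, B8->F, B9->F, B11->F
distinct outcomes covered: B1=F, B2=S, B3=F, B4=E, B5=F, B6=E, B8=F, B9=F, B11=F

Answer: B1=F, B2=S, B3=F, B4=E, B5=F, B6=E, B8=F, B9=F, B11=F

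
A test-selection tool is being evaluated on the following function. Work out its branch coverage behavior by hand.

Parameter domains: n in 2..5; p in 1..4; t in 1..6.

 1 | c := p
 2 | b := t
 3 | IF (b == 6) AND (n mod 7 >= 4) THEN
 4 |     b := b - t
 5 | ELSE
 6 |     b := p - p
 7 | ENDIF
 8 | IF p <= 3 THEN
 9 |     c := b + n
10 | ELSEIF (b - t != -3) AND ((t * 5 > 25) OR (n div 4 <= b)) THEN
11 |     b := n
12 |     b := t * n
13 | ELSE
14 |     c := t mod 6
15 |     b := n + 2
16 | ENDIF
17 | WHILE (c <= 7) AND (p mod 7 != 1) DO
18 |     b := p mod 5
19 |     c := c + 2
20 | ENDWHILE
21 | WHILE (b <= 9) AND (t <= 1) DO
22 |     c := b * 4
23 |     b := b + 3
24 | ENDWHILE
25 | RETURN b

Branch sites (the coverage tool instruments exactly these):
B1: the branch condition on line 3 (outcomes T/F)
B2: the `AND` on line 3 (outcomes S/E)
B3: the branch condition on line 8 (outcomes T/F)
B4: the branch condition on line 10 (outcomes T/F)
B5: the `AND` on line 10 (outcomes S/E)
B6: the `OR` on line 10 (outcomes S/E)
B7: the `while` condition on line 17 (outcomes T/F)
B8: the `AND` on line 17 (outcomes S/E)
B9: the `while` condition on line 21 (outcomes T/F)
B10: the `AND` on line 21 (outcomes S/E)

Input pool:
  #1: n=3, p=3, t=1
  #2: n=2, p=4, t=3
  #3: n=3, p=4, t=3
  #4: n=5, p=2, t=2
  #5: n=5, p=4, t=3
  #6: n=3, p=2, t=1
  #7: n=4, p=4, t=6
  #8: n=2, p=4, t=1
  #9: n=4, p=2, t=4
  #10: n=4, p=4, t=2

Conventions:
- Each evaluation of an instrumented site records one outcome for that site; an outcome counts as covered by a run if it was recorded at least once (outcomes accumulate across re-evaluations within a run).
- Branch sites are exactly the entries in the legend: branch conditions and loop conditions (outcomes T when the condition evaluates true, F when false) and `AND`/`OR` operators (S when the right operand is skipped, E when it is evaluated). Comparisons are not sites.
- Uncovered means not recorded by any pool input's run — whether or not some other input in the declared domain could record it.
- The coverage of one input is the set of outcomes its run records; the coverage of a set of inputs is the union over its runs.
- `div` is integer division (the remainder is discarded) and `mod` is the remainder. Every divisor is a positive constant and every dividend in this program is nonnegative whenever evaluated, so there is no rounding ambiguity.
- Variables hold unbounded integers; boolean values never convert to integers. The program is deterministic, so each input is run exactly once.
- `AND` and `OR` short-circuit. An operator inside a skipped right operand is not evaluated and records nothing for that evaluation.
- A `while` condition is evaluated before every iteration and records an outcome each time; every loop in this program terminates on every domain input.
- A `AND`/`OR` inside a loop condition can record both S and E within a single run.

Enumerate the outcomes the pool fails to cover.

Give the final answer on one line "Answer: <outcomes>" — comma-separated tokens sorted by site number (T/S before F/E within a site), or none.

run #1 (n=3, p=3, t=1) runs B2->S, B1->F, B3->T, B8->E, B7->T, B8->E, B7->T, B8->E, B7->T, B8->S, B7->F, B10->E, B9->T, B10->E, ...; records B1=F, B2=S, B3=T, B7=T, B7=F, B8=S, B8=E, B9=T, B9=F, B10=S, B10=E
run #2 (n=2, p=4, t=3) runs B2->S, B1->F, B3->F, B5->S, B4->F, B8->E, B7->T, B8->E, B7->T, B8->E, B7->T, B8->S, B7->F, B10->E, ...; records B1=F, B2=S, B3=F, B4=F, B5=S, B7=T, B7=F, B8=S, B8=E, B9=F, B10=E
run #3 (n=3, p=4, t=3) runs B2->S, B1->F, B3->F, B5->S, B4->F, B8->E, B7->T, B8->E, B7->T, B8->E, B7->T, B8->S, B7->F, B10->E, ...; records B1=F, B2=S, B3=F, B4=F, B5=S, B7=T, B7=F, B8=S, B8=E, B9=F, B10=E
run #4 (n=5, p=2, t=2) runs B2->S, B1->F, B3->T, B8->E, B7->T, B8->E, B7->T, B8->S, B7->F, B10->E, B9->F; records B1=F, B2=S, B3=T, B7=T, B7=F, B8=S, B8=E, B9=F, B10=E
run #5 (n=5, p=4, t=3) runs B2->S, B1->F, B3->F, B5->S, B4->F, B8->E, B7->T, B8->E, B7->T, B8->E, B7->T, B8->S, B7->F, B10->E, ...; records B1=F, B2=S, B3=F, B4=F, B5=S, B7=T, B7=F, B8=S, B8=E, B9=F, B10=E
run #6 (n=3, p=2, t=1) runs B2->S, B1->F, B3->T, B8->E, B7->T, B8->E, B7->T, B8->E, B7->T, B8->S, B7->F, B10->E, B9->T, B10->E, ...; records B1=F, B2=S, B3=T, B7=T, B7=F, B8=S, B8=E, B9=T, B9=F, B10=S, B10=E
run #7 (n=4, p=4, t=6) runs B2->E, B1->T, B3->F, B5->E, B6->S, B4->T, B8->E, B7->T, B8->E, B7->T, B8->S, B7->F, B10->E, B9->F; records B1=T, B2=E, B3=F, B4=T, B5=E, B6=S, B7=T, B7=F, B8=S, B8=E, B9=F, B10=E
run #8 (n=2, p=4, t=1) runs B2->S, B1->F, B3->F, B5->E, B6->E, B4->T, B8->E, B7->T, B8->E, B7->T, B8->S, B7->F, B10->E, B9->T, ...; records B1=F, B2=S, B3=F, B4=T, B5=E, B6=E, B7=T, B7=F, B8=S, B8=E, B9=T, B9=F, B10=S, B10=E
run #9 (n=4, p=2, t=4) runs B2->S, B1->F, B3->T, B8->E, B7->T, B8->E, B7->T, B8->S, B7->F, B10->E, B9->F; records B1=F, B2=S, B3=T, B7=T, B7=F, B8=S, B8=E, B9=F, B10=E
run #10 (n=4, p=4, t=2) runs B2->S, B1->F, B3->F, B5->E, B6->E, B4->F, B8->E, B7->T, B8->E, B7->T, B8->E, B7->T, B8->S, B7->F, ...; records B1=F, B2=S, B3=F, B4=F, B5=E, B6=E, B7=T, B7=F, B8=S, B8=E, B9=F, B10=E
union over the pool: B1=T, B1=F, B2=S, B2=E, B3=T, B3=F, B4=T, B4=F, B5=S, B5=E, B6=S, B6=E, B7=T, B7=F, B8=S, B8=E, B9=T, B9=F, B10=S, B10=E
uncovered (0 of 20): none

Answer: none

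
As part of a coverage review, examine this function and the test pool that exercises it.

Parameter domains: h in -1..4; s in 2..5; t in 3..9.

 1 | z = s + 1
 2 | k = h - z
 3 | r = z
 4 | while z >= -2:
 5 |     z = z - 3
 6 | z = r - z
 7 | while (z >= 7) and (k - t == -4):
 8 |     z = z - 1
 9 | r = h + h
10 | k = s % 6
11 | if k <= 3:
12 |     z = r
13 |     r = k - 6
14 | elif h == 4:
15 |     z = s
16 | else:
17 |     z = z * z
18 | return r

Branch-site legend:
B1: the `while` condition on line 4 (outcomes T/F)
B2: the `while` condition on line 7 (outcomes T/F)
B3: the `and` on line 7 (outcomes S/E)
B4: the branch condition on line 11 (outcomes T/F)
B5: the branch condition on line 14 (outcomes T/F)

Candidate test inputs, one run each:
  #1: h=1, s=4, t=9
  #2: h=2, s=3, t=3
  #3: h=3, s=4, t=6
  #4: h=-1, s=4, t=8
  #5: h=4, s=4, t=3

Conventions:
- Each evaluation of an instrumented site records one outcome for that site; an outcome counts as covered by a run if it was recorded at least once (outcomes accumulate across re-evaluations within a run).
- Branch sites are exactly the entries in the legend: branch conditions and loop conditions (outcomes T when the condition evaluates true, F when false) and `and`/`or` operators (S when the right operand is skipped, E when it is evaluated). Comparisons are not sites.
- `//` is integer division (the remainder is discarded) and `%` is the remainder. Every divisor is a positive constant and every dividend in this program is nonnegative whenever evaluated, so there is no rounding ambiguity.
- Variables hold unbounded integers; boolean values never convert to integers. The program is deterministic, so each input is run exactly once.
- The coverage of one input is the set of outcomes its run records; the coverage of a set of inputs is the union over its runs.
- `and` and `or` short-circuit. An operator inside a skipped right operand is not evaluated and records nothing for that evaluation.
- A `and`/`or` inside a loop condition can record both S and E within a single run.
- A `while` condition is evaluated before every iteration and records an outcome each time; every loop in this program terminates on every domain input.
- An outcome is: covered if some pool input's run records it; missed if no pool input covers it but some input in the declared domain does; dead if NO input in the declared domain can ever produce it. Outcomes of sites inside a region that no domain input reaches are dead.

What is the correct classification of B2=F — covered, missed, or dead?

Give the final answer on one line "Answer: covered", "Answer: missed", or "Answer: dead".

B2=F is recorded by pool input(s) 1, 2, 3, 4, 5 -> covered

Answer: covered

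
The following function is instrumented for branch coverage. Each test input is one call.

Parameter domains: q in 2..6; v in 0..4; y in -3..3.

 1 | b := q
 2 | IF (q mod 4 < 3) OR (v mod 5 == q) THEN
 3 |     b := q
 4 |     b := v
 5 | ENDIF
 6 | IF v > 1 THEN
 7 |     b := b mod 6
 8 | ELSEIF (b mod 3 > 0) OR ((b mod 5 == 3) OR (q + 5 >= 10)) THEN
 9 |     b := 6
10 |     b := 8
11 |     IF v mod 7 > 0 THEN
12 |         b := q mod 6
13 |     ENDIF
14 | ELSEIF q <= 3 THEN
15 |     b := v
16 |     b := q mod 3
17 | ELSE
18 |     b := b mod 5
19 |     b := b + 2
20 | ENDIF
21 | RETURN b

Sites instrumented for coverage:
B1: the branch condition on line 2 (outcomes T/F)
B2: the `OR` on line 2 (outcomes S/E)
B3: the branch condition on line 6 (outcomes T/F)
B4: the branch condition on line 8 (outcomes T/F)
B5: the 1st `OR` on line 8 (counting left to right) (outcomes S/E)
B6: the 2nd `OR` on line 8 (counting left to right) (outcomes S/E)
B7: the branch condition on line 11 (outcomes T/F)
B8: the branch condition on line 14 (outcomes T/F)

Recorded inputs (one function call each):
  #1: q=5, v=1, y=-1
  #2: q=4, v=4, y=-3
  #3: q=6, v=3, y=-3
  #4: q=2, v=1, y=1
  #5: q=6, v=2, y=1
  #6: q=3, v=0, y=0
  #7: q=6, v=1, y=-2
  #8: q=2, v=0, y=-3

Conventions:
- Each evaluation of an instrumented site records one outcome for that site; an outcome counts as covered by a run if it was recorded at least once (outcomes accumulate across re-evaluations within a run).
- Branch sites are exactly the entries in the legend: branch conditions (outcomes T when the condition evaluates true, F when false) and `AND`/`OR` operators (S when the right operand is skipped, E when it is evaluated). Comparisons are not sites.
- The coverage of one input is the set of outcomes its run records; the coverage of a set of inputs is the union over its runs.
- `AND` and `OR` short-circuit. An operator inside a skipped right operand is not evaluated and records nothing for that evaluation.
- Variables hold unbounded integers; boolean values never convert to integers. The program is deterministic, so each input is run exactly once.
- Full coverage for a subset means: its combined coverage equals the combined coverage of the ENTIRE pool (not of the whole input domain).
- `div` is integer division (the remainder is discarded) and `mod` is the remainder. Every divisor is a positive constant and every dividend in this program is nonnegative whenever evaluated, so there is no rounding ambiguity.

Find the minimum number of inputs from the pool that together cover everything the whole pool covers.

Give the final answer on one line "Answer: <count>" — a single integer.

test 1 (q=5, v=1, y=-1) hits B1=T, B2=S, B3=F, B4=T, B5=S, B7=T
test 2 (q=4, v=4, y=-3) hits B1=T, B2=S, B3=T
test 3 (q=6, v=3, y=-3) hits B1=T, B2=S, B3=T
test 4 (q=2, v=1, y=1) hits B1=T, B2=S, B3=F, B4=T, B5=S, B7=T
test 5 (q=6, v=2, y=1) hits B1=T, B2=S, B3=T
test 6 (q=3, v=0, y=0) hits B1=F, B2=E, B3=F, B4=T, B5=E, B6=S, B7=F
test 7 (q=6, v=1, y=-2) hits B1=T, B2=S, B3=F, B4=T, B5=S, B7=T
test 8 (q=2, v=0, y=-3) hits B1=T, B2=S, B3=F, B4=F, B5=E, B6=E, B8=T
pool-wide coverage (15 outcomes): B1=T, B1=F, B2=S, B2=E, B3=T, B3=F, B4=T, B4=F, B5=S, B5=E, B6=S, B6=E, B7=T, B7=F, B8=T
checked all size-1 subsets: none covers 15 outcomes (max 7/15)
checked all size-2 subsets: none covers 15 outcomes (max 12/15)
checked all size-3 subsets: none covers 15 outcomes (max 14/15)
at size 4, {1, 2, 6, 8} reaches all 15 outcomes; every lexicographically earlier size-4 subset fails

Answer: 4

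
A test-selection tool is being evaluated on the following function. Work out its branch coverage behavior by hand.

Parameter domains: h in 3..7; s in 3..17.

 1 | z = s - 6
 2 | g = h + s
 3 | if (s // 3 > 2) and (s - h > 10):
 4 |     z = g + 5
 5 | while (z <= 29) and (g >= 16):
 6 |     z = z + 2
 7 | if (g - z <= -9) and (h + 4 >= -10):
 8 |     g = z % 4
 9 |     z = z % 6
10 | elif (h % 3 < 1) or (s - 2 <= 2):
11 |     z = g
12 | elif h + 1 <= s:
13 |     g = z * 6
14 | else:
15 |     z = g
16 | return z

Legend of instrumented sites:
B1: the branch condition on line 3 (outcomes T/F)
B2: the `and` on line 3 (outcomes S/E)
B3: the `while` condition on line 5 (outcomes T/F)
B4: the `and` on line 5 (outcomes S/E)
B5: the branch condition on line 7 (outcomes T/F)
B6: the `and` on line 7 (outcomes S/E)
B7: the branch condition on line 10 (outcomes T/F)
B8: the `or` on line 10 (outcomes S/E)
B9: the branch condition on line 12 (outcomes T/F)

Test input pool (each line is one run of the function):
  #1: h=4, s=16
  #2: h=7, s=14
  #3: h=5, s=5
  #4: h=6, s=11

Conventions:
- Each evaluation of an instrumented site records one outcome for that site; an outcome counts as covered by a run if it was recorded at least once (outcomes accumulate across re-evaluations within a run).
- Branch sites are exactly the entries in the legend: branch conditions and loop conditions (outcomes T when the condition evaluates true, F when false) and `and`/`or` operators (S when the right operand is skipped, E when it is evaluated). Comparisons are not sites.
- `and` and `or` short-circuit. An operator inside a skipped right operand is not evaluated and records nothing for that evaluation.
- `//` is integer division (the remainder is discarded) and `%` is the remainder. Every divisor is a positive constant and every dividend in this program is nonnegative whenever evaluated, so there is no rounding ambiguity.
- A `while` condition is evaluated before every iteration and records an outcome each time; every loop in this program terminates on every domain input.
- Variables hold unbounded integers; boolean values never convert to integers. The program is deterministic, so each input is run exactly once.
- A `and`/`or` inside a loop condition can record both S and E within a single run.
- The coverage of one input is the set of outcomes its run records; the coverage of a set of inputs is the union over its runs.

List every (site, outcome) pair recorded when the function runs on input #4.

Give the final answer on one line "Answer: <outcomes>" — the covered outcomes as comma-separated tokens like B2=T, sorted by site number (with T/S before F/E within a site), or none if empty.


Event log for input #4 (h=6, s=11):
  B2->E, B1->F, B4->E, B3->T, B4->E, B3->T, B4->E, B3->T, B4->E, B3->T
  B4->E, B3->T, B4->E, B3->T, B4->E, B3->T, B4->E, B3->T, B4->E, B3->T
  B4->E, B3->T, B4->E, B3->T, B4->E, B3->T, B4->E, B3->T, B4->S, B3->F
  B6->E, B5->T
deduplicating events, the covered set is: B1=F, B2=E, B3=T, B3=F, B4=S, B4=E, B5=T, B6=E
Answer: B1=F, B2=E, B3=T, B3=F, B4=S, B4=E, B5=T, B6=E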